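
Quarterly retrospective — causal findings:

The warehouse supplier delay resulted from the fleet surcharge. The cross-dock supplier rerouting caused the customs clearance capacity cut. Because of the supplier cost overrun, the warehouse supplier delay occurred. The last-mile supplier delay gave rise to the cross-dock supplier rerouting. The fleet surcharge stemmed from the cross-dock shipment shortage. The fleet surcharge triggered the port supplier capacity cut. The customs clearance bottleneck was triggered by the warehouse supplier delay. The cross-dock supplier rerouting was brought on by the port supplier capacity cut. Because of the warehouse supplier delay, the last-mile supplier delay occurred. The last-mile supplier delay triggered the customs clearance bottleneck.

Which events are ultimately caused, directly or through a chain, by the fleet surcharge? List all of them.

Direct effects: the port supplier capacity cut, the warehouse supplier delay.
2 steps out: the last-mile supplier delay, the cross-dock supplier rerouting, the customs clearance bottleneck.
3 steps out: the customs clearance capacity cut.
Not reachable from it: the cross-dock shipment shortage, the supplier cost overrun.

the cross-dock supplier rerouting, the customs clearance bottleneck, the customs clearance capacity cut, the last-mile supplier delay, the port supplier capacity cut, the warehouse supplier delay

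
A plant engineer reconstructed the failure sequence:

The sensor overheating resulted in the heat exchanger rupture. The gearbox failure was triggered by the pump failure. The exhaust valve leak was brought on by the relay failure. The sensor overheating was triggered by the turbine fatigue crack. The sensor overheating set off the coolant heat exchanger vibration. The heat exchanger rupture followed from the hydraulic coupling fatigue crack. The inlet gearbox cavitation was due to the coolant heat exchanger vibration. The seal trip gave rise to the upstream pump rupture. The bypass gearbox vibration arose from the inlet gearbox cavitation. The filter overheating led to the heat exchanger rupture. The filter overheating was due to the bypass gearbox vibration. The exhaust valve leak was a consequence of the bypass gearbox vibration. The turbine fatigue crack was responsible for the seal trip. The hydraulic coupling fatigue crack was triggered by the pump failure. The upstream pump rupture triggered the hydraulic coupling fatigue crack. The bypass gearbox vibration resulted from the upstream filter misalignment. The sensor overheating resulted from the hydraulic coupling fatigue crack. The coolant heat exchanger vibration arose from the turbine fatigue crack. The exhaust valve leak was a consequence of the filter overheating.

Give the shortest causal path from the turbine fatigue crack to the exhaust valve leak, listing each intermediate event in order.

the turbine fatigue crack → the coolant heat exchanger vibration
the coolant heat exchanger vibration → the inlet gearbox cavitation
the inlet gearbox cavitation → the bypass gearbox vibration
the bypass gearbox vibration → the exhaust valve leak
Length: 4 steps.

the turbine fatigue crack → the coolant heat exchanger vibration → the inlet gearbox cavitation → the bypass gearbox vibration → the exhaust valve leak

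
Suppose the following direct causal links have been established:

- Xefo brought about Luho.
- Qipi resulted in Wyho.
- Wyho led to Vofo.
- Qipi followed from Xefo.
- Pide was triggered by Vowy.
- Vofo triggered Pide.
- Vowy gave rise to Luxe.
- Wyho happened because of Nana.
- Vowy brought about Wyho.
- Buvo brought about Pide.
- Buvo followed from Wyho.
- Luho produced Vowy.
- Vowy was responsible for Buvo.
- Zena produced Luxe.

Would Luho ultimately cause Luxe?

Yes

There is a causal chain: Luho → Vowy → Luxe.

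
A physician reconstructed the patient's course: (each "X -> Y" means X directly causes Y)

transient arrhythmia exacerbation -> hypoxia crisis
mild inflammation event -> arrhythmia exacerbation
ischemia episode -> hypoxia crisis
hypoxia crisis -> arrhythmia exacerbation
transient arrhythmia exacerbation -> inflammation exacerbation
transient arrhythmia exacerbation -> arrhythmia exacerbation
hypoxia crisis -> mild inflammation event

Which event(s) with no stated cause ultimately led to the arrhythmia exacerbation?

the ischemia episode, the transient arrhythmia exacerbation

Tracing upstream from the arrhythmia exacerbation: the arrhythmia exacerbation ← the transient arrhythmia exacerbation.
A separate upstream branch: the arrhythmia exacerbation ← the hypoxia crisis ← the ischemia episode.
Each of those chain origins has no stated cause.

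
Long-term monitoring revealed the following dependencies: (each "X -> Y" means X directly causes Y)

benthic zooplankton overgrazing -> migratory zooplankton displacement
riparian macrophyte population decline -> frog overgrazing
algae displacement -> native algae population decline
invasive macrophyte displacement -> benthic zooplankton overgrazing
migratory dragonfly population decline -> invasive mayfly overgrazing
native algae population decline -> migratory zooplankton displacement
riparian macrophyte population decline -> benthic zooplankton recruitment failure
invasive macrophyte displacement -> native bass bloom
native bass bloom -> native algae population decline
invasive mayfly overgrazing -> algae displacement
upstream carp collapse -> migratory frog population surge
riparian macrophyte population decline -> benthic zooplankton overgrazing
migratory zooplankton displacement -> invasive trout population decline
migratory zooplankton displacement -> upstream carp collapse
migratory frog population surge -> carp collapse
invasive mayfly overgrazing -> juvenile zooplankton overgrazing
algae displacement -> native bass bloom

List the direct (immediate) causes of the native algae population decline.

the algae displacement, the native bass bloom

Upstream contributors include the invasive macrophyte displacement, the migratory dragonfly population decline, the invasive mayfly overgrazing, but only the algae displacement, the native bass bloom feed directly into the native algae population decline.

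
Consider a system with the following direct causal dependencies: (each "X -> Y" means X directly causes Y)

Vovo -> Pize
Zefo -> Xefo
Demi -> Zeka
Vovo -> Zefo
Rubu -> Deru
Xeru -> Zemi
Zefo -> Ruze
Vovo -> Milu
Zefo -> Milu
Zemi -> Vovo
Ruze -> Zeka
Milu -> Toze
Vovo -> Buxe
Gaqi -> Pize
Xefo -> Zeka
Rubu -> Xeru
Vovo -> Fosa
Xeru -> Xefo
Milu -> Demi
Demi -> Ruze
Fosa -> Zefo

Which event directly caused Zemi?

Upstream contributors include Rubu, but only Xeru feeds directly into Zemi.

Xeru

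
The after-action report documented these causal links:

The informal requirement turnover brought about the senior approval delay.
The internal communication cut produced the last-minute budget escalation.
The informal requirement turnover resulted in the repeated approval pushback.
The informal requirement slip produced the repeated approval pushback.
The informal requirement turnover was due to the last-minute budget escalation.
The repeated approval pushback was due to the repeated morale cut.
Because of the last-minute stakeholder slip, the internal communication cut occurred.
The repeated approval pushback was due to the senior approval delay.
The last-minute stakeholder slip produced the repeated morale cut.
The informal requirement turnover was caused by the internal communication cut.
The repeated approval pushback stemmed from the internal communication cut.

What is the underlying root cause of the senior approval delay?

the last-minute stakeholder slip

Tracing upstream from the senior approval delay: the senior approval delay ← the informal requirement turnover ← the internal communication cut ← the last-minute stakeholder slip.
The last-minute stakeholder slip has no stated cause, so it is the root.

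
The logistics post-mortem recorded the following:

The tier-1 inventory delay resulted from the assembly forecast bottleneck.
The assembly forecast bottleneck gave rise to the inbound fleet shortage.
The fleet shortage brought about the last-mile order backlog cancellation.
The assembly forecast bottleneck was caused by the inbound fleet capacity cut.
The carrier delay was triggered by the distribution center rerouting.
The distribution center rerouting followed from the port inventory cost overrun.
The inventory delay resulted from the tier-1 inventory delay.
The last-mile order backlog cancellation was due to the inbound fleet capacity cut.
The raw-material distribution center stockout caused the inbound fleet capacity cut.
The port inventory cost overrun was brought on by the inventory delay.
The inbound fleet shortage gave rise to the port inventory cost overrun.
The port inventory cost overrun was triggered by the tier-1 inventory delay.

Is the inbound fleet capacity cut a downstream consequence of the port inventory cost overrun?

The port inventory cost overrun leads to the distribution center rerouting, the carrier delay; the inbound fleet capacity cut is not among them.

No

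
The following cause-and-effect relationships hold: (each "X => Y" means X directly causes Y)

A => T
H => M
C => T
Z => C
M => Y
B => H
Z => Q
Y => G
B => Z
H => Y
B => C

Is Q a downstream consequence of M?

No

M leads to Y, G; Q is not among them.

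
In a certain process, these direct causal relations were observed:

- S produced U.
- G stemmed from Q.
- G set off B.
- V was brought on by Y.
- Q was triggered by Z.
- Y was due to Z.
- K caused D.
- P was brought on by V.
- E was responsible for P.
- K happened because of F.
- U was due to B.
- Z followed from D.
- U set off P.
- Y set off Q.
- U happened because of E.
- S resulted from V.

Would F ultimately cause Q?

There is a causal chain: F → K → D → Z → Q.

Yes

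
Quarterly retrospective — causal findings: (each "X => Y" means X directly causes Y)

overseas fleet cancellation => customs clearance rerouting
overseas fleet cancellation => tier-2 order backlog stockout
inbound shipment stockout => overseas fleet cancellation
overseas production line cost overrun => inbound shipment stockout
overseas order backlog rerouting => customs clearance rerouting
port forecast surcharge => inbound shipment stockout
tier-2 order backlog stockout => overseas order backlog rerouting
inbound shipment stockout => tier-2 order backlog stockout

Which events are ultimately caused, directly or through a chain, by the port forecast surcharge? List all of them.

the customs clearance rerouting, the inbound shipment stockout, the overseas fleet cancellation, the overseas order backlog rerouting, the tier-2 order backlog stockout

Direct effects: the inbound shipment stockout.
2 steps out: the overseas fleet cancellation, the tier-2 order backlog stockout.
3 steps out: the overseas order backlog rerouting, the customs clearance rerouting.
Not reachable from it: the overseas production line cost overrun.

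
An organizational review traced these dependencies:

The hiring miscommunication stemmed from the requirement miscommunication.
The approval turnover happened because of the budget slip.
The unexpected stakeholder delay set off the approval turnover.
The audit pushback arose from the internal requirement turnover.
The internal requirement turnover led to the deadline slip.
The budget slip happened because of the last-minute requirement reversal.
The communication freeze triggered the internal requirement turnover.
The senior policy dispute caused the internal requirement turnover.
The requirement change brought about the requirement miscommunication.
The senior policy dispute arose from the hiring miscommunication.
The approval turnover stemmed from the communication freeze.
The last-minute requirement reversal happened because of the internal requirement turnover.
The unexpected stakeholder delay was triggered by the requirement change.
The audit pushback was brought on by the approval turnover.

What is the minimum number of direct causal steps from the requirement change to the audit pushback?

3

Shortest chain: the requirement change → the unexpected stakeholder delay → the approval turnover → the audit pushback.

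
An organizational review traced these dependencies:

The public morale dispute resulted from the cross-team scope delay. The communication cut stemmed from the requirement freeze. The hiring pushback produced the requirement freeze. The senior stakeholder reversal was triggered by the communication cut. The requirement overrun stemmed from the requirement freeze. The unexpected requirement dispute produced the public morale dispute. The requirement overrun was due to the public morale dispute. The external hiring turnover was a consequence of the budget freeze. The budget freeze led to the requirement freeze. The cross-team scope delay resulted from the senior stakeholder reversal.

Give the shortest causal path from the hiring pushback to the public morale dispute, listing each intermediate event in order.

the hiring pushback → the requirement freeze
the requirement freeze → the communication cut
the communication cut → the senior stakeholder reversal
the senior stakeholder reversal → the cross-team scope delay
the cross-team scope delay → the public morale dispute
Length: 5 steps.

the hiring pushback → the requirement freeze → the communication cut → the senior stakeholder reversal → the cross-team scope delay → the public morale dispute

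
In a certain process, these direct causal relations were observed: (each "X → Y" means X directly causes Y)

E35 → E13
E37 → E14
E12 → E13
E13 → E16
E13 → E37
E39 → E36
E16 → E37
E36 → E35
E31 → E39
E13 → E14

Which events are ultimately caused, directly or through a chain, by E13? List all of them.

Direct effects: E16, E37, E14.
Not reachable from it: E12, E31, E39, E36, E35.

E14, E16, E37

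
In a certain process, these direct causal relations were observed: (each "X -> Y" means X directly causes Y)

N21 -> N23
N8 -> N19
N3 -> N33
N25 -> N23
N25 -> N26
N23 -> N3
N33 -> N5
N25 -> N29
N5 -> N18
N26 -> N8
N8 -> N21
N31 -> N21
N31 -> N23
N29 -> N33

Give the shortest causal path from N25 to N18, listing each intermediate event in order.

N25 → N29 → N33 → N5 → N18

N25 → N29
N29 → N33
N33 → N5
N5 → N18
Length: 4 steps.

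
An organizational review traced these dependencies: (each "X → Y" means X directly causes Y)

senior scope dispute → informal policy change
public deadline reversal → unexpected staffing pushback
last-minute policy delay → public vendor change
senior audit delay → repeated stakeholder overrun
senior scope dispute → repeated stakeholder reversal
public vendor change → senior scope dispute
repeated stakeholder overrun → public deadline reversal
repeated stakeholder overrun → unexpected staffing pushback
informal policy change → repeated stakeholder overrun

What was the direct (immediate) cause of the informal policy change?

the senior scope dispute

Upstream contributors include the last-minute policy delay, the public vendor change, but only the senior scope dispute feeds directly into the informal policy change.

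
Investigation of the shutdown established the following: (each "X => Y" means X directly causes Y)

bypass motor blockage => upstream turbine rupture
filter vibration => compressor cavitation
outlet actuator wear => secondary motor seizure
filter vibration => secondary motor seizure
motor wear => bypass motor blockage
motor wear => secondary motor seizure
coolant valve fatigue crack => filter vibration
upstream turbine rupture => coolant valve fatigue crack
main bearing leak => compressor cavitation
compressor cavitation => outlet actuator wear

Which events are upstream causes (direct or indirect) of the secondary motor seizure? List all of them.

Immediate causes of the secondary motor seizure: the motor wear, the filter vibration, the outlet actuator wear.
Further upstream: the bypass motor blockage, the upstream turbine rupture, the main bearing leak, the coolant valve fatigue crack, the compressor cavitation.

the bypass motor blockage, the compressor cavitation, the coolant valve fatigue crack, the filter vibration, the main bearing leak, the motor wear, the outlet actuator wear, the upstream turbine rupture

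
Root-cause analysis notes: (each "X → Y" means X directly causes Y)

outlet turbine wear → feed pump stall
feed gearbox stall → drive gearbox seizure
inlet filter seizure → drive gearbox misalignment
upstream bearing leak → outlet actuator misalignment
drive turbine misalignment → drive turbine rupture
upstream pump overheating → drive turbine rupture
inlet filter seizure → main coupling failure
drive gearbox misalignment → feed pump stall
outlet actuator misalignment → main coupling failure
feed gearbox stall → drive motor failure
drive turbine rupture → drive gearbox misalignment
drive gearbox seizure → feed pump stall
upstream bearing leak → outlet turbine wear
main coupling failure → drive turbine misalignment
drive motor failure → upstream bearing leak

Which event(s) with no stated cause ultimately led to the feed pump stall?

Tracing upstream from the feed pump stall: the feed pump stall ← the drive gearbox seizure ← the feed gearbox stall.
A separate upstream branch: the feed pump stall ← the drive gearbox misalignment ← the drive turbine rupture ← the upstream pump overheating.
A separate upstream branch: the feed pump stall ← the drive gearbox misalignment ← the inlet filter seizure.
Each of those chain origins has no stated cause.

the feed gearbox stall, the inlet filter seizure, the upstream pump overheating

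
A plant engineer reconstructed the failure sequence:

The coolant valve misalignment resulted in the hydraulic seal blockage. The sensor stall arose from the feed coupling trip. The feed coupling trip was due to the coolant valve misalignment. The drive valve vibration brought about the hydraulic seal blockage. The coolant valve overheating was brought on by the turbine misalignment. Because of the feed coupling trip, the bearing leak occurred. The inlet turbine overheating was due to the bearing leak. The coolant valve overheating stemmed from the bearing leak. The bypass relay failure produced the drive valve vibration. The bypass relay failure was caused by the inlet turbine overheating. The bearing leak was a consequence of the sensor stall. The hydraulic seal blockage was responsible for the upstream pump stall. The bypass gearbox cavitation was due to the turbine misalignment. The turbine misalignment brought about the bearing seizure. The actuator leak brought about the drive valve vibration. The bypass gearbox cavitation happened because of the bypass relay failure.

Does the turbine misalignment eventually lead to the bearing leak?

No

The turbine misalignment leads to the coolant valve overheating, the bypass gearbox cavitation, the bearing seizure; the bearing leak is not among them.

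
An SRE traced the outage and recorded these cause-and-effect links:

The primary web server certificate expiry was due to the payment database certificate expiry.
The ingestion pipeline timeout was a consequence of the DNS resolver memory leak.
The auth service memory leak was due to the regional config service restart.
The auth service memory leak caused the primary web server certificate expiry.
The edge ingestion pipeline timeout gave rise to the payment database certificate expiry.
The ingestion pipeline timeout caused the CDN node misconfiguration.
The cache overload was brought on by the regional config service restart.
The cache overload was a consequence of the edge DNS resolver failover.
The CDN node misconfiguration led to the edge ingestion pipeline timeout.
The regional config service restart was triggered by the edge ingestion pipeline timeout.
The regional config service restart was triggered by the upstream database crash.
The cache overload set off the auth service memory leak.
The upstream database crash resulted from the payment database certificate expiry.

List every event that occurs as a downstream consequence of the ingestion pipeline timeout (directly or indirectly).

Direct effects: the CDN node misconfiguration.
2 steps out: the edge ingestion pipeline timeout.
3 steps out: the payment database certificate expiry, the regional config service restart.
4 steps out: the upstream database crash, the cache overload, the auth service memory leak, the primary web server certificate expiry.
Not reachable from it: the DNS resolver memory leak, the edge DNS resolver failover.

the CDN node misconfiguration, the auth service memory leak, the cache overload, the edge ingestion pipeline timeout, the payment database certificate expiry, the primary web server certificate expiry, the regional config service restart, the upstream database crash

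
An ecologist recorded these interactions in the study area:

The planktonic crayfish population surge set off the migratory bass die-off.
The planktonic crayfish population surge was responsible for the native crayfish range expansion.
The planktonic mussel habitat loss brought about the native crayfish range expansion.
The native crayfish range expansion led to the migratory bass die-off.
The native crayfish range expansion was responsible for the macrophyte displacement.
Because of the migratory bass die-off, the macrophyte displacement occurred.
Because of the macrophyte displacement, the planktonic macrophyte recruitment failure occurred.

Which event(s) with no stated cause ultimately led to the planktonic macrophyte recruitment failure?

Tracing upstream from the planktonic macrophyte recruitment failure: the planktonic macrophyte recruitment failure ← the macrophyte displacement ← the native crayfish range expansion ← the planktonic crayfish population surge.
A separate upstream branch: the planktonic macrophyte recruitment failure ← the macrophyte displacement ← the native crayfish range expansion ← the planktonic mussel habitat loss.
Each of those chain origins has no stated cause.

the planktonic crayfish population surge, the planktonic mussel habitat loss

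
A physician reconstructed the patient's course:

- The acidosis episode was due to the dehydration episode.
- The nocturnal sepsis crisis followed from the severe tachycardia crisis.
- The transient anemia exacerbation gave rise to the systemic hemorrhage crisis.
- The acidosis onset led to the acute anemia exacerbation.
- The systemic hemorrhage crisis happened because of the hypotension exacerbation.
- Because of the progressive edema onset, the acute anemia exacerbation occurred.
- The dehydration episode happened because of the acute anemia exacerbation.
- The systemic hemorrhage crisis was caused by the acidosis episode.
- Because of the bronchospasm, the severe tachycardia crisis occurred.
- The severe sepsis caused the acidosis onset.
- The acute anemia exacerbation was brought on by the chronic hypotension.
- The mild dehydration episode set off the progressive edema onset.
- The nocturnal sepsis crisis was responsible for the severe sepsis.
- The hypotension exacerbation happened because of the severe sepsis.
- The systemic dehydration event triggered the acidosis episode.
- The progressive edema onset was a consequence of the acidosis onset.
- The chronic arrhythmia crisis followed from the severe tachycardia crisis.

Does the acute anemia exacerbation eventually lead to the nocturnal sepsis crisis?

No

The acute anemia exacerbation leads to the dehydration episode, the acidosis episode, the systemic hemorrhage crisis; the nocturnal sepsis crisis is not among them.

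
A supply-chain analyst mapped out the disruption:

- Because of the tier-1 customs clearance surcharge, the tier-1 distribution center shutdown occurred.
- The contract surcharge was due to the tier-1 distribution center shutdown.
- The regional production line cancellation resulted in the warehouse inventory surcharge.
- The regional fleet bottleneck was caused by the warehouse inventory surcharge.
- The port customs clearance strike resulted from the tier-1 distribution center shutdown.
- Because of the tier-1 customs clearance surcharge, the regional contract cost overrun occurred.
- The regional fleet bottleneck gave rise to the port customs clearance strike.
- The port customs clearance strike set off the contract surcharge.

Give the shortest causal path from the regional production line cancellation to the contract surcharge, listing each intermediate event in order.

the regional production line cancellation → the warehouse inventory surcharge
the warehouse inventory surcharge → the regional fleet bottleneck
the regional fleet bottleneck → the port customs clearance strike
the port customs clearance strike → the contract surcharge
Length: 4 steps.

the regional production line cancellation → the warehouse inventory surcharge → the regional fleet bottleneck → the port customs clearance strike → the contract surcharge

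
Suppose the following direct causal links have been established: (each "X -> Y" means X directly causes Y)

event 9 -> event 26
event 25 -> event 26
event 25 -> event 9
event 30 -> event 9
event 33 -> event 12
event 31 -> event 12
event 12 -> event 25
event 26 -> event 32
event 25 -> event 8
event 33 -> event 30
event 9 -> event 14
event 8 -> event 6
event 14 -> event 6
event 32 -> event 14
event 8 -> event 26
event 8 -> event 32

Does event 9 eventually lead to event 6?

Yes

There is a causal chain: event 9 → event 14 → event 6.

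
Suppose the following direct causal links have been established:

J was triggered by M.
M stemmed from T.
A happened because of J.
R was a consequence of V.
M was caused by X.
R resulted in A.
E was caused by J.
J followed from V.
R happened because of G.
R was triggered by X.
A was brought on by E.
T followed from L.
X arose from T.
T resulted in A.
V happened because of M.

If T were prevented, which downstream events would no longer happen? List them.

Downstream of T: X, M, V, J, R, E, A.
Of those, still caused via another path: R, A.
The remainder have no surviving cause.

E, J, M, V, X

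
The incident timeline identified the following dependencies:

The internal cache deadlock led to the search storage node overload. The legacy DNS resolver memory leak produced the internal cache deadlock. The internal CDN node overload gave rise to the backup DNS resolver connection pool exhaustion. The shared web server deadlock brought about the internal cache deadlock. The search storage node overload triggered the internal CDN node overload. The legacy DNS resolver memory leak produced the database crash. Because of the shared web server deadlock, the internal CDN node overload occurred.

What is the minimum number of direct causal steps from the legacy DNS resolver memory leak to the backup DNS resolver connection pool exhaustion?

4

Shortest chain: the legacy DNS resolver memory leak → the internal cache deadlock → the search storage node overload → the internal CDN node overload → the backup DNS resolver connection pool exhaustion.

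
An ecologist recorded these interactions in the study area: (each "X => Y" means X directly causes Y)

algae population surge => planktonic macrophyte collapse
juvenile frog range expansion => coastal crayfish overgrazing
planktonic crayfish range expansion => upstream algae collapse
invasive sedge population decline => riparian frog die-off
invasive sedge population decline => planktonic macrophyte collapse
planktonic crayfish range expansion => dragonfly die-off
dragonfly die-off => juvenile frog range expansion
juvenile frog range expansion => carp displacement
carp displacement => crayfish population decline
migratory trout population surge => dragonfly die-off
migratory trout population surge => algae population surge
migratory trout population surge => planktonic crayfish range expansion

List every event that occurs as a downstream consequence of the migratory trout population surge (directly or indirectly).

Direct effects: the planktonic crayfish range expansion, the dragonfly die-off, the algae population surge.
2 steps out: the upstream algae collapse, the juvenile frog range expansion, the planktonic macrophyte collapse.
3 steps out: the carp displacement, the coastal crayfish overgrazing.
4 steps out: the crayfish population decline.
Not reachable from it: the invasive sedge population decline, the riparian frog die-off.

the algae population surge, the carp displacement, the coastal crayfish overgrazing, the crayfish population decline, the dragonfly die-off, the juvenile frog range expansion, the planktonic crayfish range expansion, the planktonic macrophyte collapse, the upstream algae collapse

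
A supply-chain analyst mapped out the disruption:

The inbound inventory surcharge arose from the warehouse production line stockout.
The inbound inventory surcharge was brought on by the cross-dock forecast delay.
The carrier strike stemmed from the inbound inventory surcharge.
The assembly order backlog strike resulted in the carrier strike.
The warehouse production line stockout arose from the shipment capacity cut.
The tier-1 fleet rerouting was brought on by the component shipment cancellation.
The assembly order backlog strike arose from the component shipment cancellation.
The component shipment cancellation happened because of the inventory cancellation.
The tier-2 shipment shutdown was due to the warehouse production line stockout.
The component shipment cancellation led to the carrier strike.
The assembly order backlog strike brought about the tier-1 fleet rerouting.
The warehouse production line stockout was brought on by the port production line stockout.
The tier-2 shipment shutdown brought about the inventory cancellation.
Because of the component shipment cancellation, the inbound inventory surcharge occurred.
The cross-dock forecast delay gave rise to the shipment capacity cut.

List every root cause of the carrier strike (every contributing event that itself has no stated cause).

the cross-dock forecast delay, the port production line stockout

Tracing upstream from the carrier strike: the carrier strike ← the inbound inventory surcharge ← the warehouse production line stockout ← the port production line stockout.
A separate upstream branch: the carrier strike ← the inbound inventory surcharge ← the cross-dock forecast delay.
Each of those chain origins has no stated cause.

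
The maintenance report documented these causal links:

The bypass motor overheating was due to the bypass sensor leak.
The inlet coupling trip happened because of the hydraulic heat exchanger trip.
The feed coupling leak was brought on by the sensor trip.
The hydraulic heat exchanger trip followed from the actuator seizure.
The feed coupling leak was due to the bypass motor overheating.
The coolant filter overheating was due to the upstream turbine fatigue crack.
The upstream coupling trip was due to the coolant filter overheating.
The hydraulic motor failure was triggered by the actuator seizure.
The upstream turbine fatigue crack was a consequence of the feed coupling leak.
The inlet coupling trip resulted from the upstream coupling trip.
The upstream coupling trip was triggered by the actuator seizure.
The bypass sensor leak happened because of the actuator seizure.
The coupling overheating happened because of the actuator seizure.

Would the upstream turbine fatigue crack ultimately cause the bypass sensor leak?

The upstream turbine fatigue crack leads to the coolant filter overheating, the upstream coupling trip, the inlet coupling trip; the bypass sensor leak is not among them.

No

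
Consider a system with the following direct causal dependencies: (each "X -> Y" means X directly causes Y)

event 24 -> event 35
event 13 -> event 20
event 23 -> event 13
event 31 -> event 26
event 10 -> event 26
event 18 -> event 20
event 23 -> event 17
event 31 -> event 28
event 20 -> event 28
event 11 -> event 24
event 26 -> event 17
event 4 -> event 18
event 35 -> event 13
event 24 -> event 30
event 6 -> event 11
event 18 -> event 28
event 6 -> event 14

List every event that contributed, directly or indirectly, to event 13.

Immediate causes of event 13: event 23, event 35.
Further upstream: event 6, event 11, event 24.

event 11, event 23, event 24, event 35, event 6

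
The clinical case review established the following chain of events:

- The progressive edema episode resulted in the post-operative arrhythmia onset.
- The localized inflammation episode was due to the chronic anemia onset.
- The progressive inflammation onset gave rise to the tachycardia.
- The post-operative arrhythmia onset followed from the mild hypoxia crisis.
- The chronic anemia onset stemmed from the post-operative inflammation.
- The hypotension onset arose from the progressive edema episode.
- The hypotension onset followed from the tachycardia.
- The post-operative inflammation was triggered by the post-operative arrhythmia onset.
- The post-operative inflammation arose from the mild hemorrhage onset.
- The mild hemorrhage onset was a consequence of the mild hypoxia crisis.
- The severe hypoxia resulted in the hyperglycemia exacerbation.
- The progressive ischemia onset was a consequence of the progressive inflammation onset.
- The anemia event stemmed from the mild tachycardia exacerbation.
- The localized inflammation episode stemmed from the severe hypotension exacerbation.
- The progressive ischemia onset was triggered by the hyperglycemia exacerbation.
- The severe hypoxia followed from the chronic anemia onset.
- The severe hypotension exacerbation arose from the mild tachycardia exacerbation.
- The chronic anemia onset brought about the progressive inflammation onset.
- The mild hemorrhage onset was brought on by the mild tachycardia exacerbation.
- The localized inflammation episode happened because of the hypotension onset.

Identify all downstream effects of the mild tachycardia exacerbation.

Direct effects: the anemia event, the mild hemorrhage onset, the severe hypotension exacerbation.
2 steps out: the post-operative inflammation, the localized inflammation episode.
3 steps out: the chronic anemia onset.
4 steps out: the severe hypoxia, the progressive inflammation onset.
5 steps out: the tachycardia, the hyperglycemia exacerbation, the progressive ischemia onset.
6 steps out: the hypotension onset.
Not reachable from it: the progressive edema episode, the mild hypoxia crisis, the post-operative arrhythmia onset.

the anemia event, the chronic anemia onset, the hyperglycemia exacerbation, the hypotension onset, the localized inflammation episode, the mild hemorrhage onset, the post-operative inflammation, the progressive inflammation onset, the progressive ischemia onset, the severe hypotension exacerbation, the severe hypoxia, the tachycardia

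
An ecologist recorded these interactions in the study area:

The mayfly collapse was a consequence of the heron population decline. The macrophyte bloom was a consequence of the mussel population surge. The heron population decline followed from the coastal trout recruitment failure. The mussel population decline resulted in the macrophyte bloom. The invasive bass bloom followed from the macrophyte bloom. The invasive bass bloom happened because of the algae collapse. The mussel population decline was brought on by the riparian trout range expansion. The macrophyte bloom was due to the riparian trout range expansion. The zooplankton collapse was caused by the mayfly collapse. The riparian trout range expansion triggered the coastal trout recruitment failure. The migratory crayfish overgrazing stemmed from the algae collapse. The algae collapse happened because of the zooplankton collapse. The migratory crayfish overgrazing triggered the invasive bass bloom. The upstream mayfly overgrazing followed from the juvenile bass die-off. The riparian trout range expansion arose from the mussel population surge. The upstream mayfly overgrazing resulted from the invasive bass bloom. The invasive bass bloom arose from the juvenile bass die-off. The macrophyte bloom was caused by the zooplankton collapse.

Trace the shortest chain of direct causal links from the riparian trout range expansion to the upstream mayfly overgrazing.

the riparian trout range expansion → the macrophyte bloom → the invasive bass bloom → the upstream mayfly overgrazing

the riparian trout range expansion → the macrophyte bloom
the macrophyte bloom → the invasive bass bloom
the invasive bass bloom → the upstream mayfly overgrazing
Length: 3 steps.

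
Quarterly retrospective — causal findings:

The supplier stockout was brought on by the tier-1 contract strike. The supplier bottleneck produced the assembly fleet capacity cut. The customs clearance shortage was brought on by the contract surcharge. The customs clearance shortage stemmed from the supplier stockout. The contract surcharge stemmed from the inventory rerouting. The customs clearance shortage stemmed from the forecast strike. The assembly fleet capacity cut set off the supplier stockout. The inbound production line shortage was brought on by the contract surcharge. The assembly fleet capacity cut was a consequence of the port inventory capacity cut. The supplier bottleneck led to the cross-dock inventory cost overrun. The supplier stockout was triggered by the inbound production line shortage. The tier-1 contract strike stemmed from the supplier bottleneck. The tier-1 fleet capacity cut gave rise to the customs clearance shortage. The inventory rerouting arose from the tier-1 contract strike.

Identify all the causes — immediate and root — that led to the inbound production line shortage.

Immediate cause of the inbound production line shortage: the contract surcharge.
Further upstream: the supplier bottleneck, the tier-1 contract strike, the inventory rerouting.

the contract surcharge, the inventory rerouting, the supplier bottleneck, the tier-1 contract strike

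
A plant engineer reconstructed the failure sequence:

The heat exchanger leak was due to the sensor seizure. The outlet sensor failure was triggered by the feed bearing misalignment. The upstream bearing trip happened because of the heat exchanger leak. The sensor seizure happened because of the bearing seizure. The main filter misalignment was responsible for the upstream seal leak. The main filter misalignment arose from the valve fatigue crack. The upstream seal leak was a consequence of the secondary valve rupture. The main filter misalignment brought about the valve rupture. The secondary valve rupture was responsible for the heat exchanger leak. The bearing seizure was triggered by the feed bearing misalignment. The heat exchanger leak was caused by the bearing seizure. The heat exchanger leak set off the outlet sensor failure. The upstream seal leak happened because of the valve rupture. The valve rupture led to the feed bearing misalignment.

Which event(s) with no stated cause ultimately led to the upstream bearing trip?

Tracing upstream from the upstream bearing trip: the upstream bearing trip ← the heat exchanger leak ← the bearing seizure ← the feed bearing misalignment ← the valve rupture ← the main filter misalignment ← the valve fatigue crack.
A separate upstream branch: the upstream bearing trip ← the heat exchanger leak ← the secondary valve rupture.
Each of those chain origins has no stated cause.

the secondary valve rupture, the valve fatigue crack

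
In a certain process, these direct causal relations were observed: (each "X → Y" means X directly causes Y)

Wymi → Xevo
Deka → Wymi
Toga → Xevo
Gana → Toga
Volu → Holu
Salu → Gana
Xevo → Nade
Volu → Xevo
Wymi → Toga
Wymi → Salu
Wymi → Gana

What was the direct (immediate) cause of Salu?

Wymi

Upstream contributors include Deka, but only Wymi feeds directly into Salu.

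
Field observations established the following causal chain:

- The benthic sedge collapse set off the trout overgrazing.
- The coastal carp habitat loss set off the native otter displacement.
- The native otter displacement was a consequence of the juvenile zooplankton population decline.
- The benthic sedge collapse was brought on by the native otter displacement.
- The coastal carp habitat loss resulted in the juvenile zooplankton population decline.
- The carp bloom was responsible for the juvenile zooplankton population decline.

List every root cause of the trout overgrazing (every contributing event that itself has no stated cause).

the carp bloom, the coastal carp habitat loss

Tracing upstream from the trout overgrazing: the trout overgrazing ← the benthic sedge collapse ← the native otter displacement ← the coastal carp habitat loss.
A separate upstream branch: the trout overgrazing ← the benthic sedge collapse ← the native otter displacement ← the juvenile zooplankton population decline ← the carp bloom.
Each of those chain origins has no stated cause.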